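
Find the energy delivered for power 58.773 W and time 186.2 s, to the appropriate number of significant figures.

energy delivered = 58.773 W × 186.2 s = 10943.5326 J.
58.773 has 5 significant figures; 186.2 has 4.
Division/multiplication keeps the fewest: 4 significant figures.
Rounded: 1.094 × 10⁴ J.

1.094 × 10⁴ J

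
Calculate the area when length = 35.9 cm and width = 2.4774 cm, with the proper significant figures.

area = 35.9 cm × 2.4774 cm = 88.93866 cm².
35.9 has 3 significant figures; 2.4774 has 5.
Division/multiplication keeps the fewest: 3 significant figures.
Rounded: 88.9 cm².

88.9 cm²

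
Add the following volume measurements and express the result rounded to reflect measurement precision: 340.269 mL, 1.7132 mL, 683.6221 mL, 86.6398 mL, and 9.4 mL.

1.1216 × 10³ mL

340.269 mL + 1.7132 mL + 683.6221 mL + 86.6398 mL + 9.4 mL = 1121.6441 mL.
Addition/subtraction keeps the fewest decimal places: 340.269 → 3 decimal places, 1.7132 → 4 decimal places, 683.6221 → 4 decimal places, 86.6398 → 4 decimal places, 9.4 → 1 decimal place; limit is 1.
Rounded to 1 decimal place: 1.1216 × 10³ mL.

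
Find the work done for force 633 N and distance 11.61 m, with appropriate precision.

work done = 633 N × 11.61 m = 7349.13 J.
633 has 3 significant figures; 11.61 has 4.
Division/multiplication keeps the fewest: 3 significant figures.
Rounded: 7.35 × 10^3 J.

7.35 × 10^3 J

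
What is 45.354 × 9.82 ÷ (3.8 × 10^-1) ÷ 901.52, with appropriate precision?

45.354 × 9.82 ÷ (3.8 × 10^-1) ÷ 901.52 = 1.30007414379…
Multiplication/division keeps the fewest significant figures: 45.354 → 5 s.f., 9.82 → 3 s.f., 3.8 × 10^-1 → 2 s.f., 901.52 → 5 s.f.; limit is 2.
Rounded to 2 significant figures: 1.3.

1.3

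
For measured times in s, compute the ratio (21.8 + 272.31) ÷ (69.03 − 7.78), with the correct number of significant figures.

4.802

21.8 + 272.31 = 294.11, limited to 1 d.p. → 4 s.f.; 69.03 − 7.78 = 61.25, limited to 2 d.p. → 4 s.f.
Carrying full precision, 294.11 ÷ 61.25 = 4.80179591837…; keep min(4, 4) = 4 s.f.
Rounded to 4 significant figures: 4.802.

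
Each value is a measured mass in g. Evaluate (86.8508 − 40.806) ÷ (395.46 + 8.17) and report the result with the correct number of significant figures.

86.8508 − 40.806 = 46.0448, limited to 3 d.p. → 5 s.f.; 395.46 + 8.17 = 403.63, limited to 2 d.p. → 5 s.f.
Carrying full precision, 46.0448 ÷ 403.63 = 0.114076753462…; keep min(5, 5) = 5 s.f.
Rounded to 5 significant figures: 0.11408.

0.11408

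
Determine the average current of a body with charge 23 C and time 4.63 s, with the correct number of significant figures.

average current = 23 C ÷ 4.63 s = 4.96760259179… A.
23 has 2 significant figures; 4.63 has 3.
Division/multiplication keeps the fewest: 2 significant figures.
Rounded: 5.0 A.

5.0 A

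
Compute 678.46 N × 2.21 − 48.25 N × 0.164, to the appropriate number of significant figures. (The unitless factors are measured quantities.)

678.46 × 2.21 = 1499.3966 → 1.50 × 10³ N (3 s.f., last digit at the 10^1 place).
48.25 × 0.164 = 7.913 → 7.91 N (3 s.f., last digit at the 10^-2 place).
Difference: 1491.4836 N; keep the coarser place, 10^1.
Result: 1.49 × 10³ N.

1.49 × 10³ N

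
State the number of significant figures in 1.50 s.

3

1.50: trailing zeros after a decimal point are significant.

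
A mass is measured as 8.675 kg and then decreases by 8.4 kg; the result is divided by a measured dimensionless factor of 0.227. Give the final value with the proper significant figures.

8.675 kg − 8.4 kg = 0.275 kg; the difference is limited to 1 decimal place (1 s.f.).
Carrying full precision, 0.275 ÷ 0.227 = 1.21145374449… kg; 0.227 has 3 s.f., so the result keeps min(1, 3) = 1 s.f.
Rounded to 1 significant figure: 1 kg.

1 kg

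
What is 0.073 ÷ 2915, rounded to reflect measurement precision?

2.5 × 10⁻⁵

0.073 ÷ 2915 = 0.0000250428816467…
Multiplication/division keeps the fewest significant figures: 0.073 → 2 s.f., 2915 → 4 s.f.; limit is 2.
Rounded to 2 significant figures: 2.5 × 10⁻⁵.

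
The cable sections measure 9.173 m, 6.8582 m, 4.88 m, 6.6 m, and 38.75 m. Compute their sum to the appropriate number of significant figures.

66.3 m

9.173 m + 6.8582 m + 4.88 m + 6.6 m + 38.75 m = 66.2612 m.
Addition/subtraction keeps the fewest decimal places: 9.173 → 3 decimal places, 6.8582 → 4 decimal places, 4.88 → 2 decimal places, 6.6 → 1 decimal place, 38.75 → 2 decimal places; limit is 1.
Rounded to 1 decimal place: 66.3 m.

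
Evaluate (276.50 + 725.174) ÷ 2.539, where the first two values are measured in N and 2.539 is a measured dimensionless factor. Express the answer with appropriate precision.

276.50 N + 725.174 N = 1001.674 N; the sum is limited to 2 decimal places (6 s.f.).
Carrying full precision, 1001.674 ÷ 2.539 = 394.51516345… N; 2.539 has 4 s.f., so the result keeps min(6, 4) = 4 s.f.
Rounded to 4 significant figures: 394.5 N.

394.5 N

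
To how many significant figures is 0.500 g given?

0.500: leading zeros are not significant; trailing zeros after a decimal point are significant.

3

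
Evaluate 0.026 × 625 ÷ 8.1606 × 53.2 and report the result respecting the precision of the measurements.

1.1 × 10^2

0.026 × 625 ÷ 8.1606 × 53.2 = 105.935838051…
Multiplication/division keeps the fewest significant figures: 0.026 → 2 s.f., 625 → 3 s.f., 8.1606 → 5 s.f., 53.2 → 3 s.f.; limit is 2.
Rounded to 2 significant figures: 1.1 × 10^2.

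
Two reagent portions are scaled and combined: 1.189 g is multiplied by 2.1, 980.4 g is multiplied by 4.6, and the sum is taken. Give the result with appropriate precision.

1.189 × 2.1 = 2.4969 → 2.5 g (2 s.f., last digit at the 10^-1 place).
980.4 × 4.6 = 4509.84 → 4.5 × 10³ g (2 s.f., last digit at the 10^2 place).
Sum: 4512.3369 g; keep the coarser place, 10^2.
Result: 4.5 × 10³ g.

4.5 × 10³ g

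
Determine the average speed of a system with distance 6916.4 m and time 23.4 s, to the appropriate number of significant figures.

296 m/s

average speed = 6916.4 m ÷ 23.4 s = 295.572649573… m/s.
6916.4 has 5 significant figures; 23.4 has 3.
Division/multiplication keeps the fewest: 3 significant figures.
Rounded: 296 m/s.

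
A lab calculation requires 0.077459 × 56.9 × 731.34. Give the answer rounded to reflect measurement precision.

0.077459 × 56.9 × 731.34 = 3223.32042191…
Multiplication/division keeps the fewest significant figures: 0.077459 → 5 s.f., 56.9 → 3 s.f., 731.34 → 5 s.f.; limit is 3.
Rounded to 3 significant figures: 3.22 × 10^3.

3.22 × 10^3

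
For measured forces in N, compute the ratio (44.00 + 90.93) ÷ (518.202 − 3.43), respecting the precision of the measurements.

44.00 + 90.93 = 134.93, limited to 2 d.p. → 5 s.f.; 518.202 − 3.43 = 514.772, limited to 2 d.p. → 5 s.f.
Carrying full precision, 134.93 ÷ 514.772 = 0.262116043608…; keep min(5, 5) = 5 s.f.
Rounded to 5 significant figures: 0.26212.

0.26212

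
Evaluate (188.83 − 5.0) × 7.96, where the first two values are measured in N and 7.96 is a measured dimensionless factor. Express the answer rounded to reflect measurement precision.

1.46 × 10^3 N

188.83 N − 5.0 N = 183.83 N; the difference is limited to 1 decimal place (4 s.f.).
Carrying full precision, 183.83 × 7.96 = 1463.2868 N; 7.96 has 3 s.f., so the result keeps min(4, 3) = 3 s.f.
Rounded to 3 significant figures: 1.46 × 10^3 N.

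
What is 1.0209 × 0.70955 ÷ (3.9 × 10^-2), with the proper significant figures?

1.0209 × 0.70955 ÷ (3.9 × 10^-2) = 18.5738357692…
Multiplication/division keeps the fewest significant figures: 1.0209 → 5 s.f., 0.70955 → 5 s.f., 3.9 × 10^-2 → 2 s.f.; limit is 2.
Rounded to 2 significant figures: 19.

19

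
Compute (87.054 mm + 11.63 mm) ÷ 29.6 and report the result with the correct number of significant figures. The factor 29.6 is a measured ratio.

87.054 mm + 11.63 mm = 98.684 mm; the sum is limited to 2 decimal places (4 s.f.).
Carrying full precision, 98.684 ÷ 29.6 = 3.33391891892… mm; 29.6 has 3 s.f., so the result keeps min(4, 3) = 3 s.f.
Rounded to 3 significant figures: 3.33 mm.

3.33 mm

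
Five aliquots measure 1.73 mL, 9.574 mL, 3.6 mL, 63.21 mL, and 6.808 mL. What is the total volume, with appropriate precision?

84.9 mL

1.73 mL + 9.574 mL + 3.6 mL + 63.21 mL + 6.808 mL = 84.922 mL.
Addition/subtraction keeps the fewest decimal places: 1.73 → 2 decimal places, 9.574 → 3 decimal places, 3.6 → 1 decimal place, 63.21 → 2 decimal places, 6.808 → 3 decimal places; limit is 1.
Rounded to 1 decimal place: 84.9 mL.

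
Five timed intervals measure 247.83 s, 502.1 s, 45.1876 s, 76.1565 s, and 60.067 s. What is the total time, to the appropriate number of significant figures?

247.83 s + 502.1 s + 45.1876 s + 76.1565 s + 60.067 s = 931.3411 s.
Addition/subtraction keeps the fewest decimal places: 247.83 → 2 decimal places, 502.1 → 1 decimal place, 45.1876 → 4 decimal places, 76.1565 → 4 decimal places, 60.067 → 3 decimal places; limit is 1.
Rounded to 1 decimal place: 931.3 s.

931.3 s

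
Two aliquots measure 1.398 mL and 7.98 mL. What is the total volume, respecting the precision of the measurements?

9.38 mL

1.398 mL + 7.98 mL = 9.378 mL.
Addition/subtraction keeps the fewest decimal places: 1.398 → 3 decimal places, 7.98 → 2 decimal places; limit is 2.
Rounded to 2 decimal places: 9.38 mL.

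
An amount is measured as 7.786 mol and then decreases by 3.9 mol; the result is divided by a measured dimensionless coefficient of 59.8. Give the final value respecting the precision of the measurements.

7.786 mol − 3.9 mol = 3.886 mol; the difference is limited to 1 decimal place (2 s.f.).
Carrying full precision, 3.886 ÷ 59.8 = 0.064983277592… mol; 59.8 has 3 s.f., so the result keeps min(2, 3) = 2 s.f.
Rounded to 2 significant figures: 0.065 mol.

0.065 mol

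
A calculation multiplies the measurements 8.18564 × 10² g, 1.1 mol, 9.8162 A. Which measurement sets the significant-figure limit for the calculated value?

1.1 mol

8.18564 × 10² g → 6 s.f.; 1.1 mol → 2 s.f.; 9.8162 A → 5 s.f.
The fewest is 2 significant figures, from 1.1 mol.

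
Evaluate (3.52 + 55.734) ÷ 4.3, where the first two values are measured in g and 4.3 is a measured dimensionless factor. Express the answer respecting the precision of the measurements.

3.52 g + 55.734 g = 59.254 g; the sum is limited to 2 decimal places (4 s.f.).
Carrying full precision, 59.254 ÷ 4.3 = 13.78 g; 4.3 has 2 s.f., so the result keeps min(4, 2) = 2 s.f.
Rounded to 2 significant figures: 14 g.

14 g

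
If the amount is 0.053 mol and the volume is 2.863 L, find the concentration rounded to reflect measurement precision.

0.019 mol/L

concentration = 0.053 mol ÷ 2.863 L = 0.0185120502969… mol/L.
0.053 has 2 significant figures; 2.863 has 4.
Division/multiplication keeps the fewest: 2 significant figures.
Rounded: 0.019 mol/L.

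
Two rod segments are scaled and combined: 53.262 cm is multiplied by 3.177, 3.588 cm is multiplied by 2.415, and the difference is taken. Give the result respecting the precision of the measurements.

53.262 × 3.177 = 169.213374 → 169.2 cm (4 s.f., last digit at the 10^-1 place).
3.588 × 2.415 = 8.66502 → 8.665 cm (4 s.f., last digit at the 10^-3 place).
Difference: 160.548354 cm; keep the coarser place, 10^-1.
Result: 1.605 × 10² cm.

1.605 × 10² cm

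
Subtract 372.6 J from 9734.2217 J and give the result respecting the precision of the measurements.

9734.2217 J − 372.6 J = 9361.6217 J.
Addition/subtraction keeps the fewest decimal places: 9734.2217 → 4 decimal places, 372.6 → 1 decimal place; limit is 1.
Rounded to 1 decimal place: 9361.6 J.

9361.6 J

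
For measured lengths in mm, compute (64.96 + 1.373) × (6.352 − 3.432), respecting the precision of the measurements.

64.96 + 1.373 = 66.333, limited to 2 d.p. → 4 s.f.; 6.352 − 3.432 = 2.920, limited to 3 d.p. → 4 s.f.
Carrying full precision, 66.333 × 2.920 = 193.69236; keep min(4, 4) = 4 s.f.
Rounded to 4 significant figures: 193.7 mm².

193.7 mm²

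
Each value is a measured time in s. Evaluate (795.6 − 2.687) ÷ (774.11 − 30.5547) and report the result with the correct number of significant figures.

795.6 − 2.687 = 792.913, limited to 1 d.p. → 4 s.f.; 774.11 − 30.5547 = 743.5553, limited to 2 d.p. → 5 s.f.
Carrying full precision, 792.913 ÷ 743.5553 = 1.06638067135…; keep min(4, 5) = 4 s.f.
Rounded to 4 significant figures: 1.066.

1.066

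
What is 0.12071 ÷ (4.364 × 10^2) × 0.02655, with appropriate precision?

0.12071 ÷ (4.364 × 10^2) × 0.02655 = 0.00000734383707608…
Multiplication/division keeps the fewest significant figures: 0.12071 → 5 s.f., 4.364 × 10^2 → 4 s.f., 0.02655 → 4 s.f.; limit is 4.
Rounded to 4 significant figures: 7.344 × 10^-6.

7.344 × 10^-6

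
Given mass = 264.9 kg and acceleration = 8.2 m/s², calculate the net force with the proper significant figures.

net force = 264.9 kg × 8.2 m/s² = 2172.18 N.
264.9 has 4 significant figures; 8.2 has 2.
Division/multiplication keeps the fewest: 2 significant figures.
Rounded: 2.2 × 10^3 N.

2.2 × 10^3 N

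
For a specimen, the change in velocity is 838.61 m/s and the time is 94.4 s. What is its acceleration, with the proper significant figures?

acceleration = 838.61 m/s ÷ 94.4 s = 8.88358050847… m/s².
838.61 has 5 significant figures; 94.4 has 3.
Division/multiplication keeps the fewest: 3 significant figures.
Rounded: 8.88 m/s².

8.88 m/s²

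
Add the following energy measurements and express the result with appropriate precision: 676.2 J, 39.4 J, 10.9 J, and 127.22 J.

853.7 J

676.2 J + 39.4 J + 10.9 J + 127.22 J = 853.72 J.
Addition/subtraction keeps the fewest decimal places: 676.2 → 1 decimal place, 39.4 → 1 decimal place, 10.9 → 1 decimal place, 127.22 → 2 decimal places; limit is 1.
Rounded to 1 decimal place: 853.7 J.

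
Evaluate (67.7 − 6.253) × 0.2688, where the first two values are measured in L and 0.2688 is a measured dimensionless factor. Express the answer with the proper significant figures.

16.5 L

67.7 L − 6.253 L = 61.447 L; the difference is limited to 1 decimal place (3 s.f.).
Carrying full precision, 61.447 × 0.2688 = 16.5169536 L; 0.2688 has 4 s.f., so the result keeps min(3, 4) = 3 s.f.
Rounded to 3 significant figures: 16.5 L.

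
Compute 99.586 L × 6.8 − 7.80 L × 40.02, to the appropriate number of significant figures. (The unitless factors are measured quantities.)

99.586 × 6.8 = 677.1848 → 6.8 × 10^2 L (2 s.f., last digit at the 10^1 place).
7.80 × 40.02 = 312.156 → 312 L (3 s.f., last digit at the 10^0 place).
Difference: 365.0288 L; keep the coarser place, 10^1.
Result: 3.7 × 10^2 L.

3.7 × 10^2 L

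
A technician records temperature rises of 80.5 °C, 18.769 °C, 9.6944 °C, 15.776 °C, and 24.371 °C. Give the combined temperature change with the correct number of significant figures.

80.5 °C + 18.769 °C + 9.6944 °C + 15.776 °C + 24.371 °C = 149.1104 °C.
Addition/subtraction keeps the fewest decimal places: 80.5 → 1 decimal place, 18.769 → 3 decimal places, 9.6944 → 4 decimal places, 15.776 → 3 decimal places, 24.371 → 3 decimal places; limit is 1.
Rounded to 1 decimal place: 149.1 °C.

149.1 °C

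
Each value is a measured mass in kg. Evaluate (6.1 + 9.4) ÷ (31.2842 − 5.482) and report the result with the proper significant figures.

6.01 × 10⁻¹

6.1 + 9.4 = 15.5, limited to 1 d.p. → 3 s.f.; 31.2842 − 5.482 = 25.8022, limited to 3 d.p. → 5 s.f.
Carrying full precision, 15.5 ÷ 25.8022 = 0.600723969274…; keep min(3, 5) = 3 s.f.
Rounded to 3 significant figures: 6.01 × 10⁻¹.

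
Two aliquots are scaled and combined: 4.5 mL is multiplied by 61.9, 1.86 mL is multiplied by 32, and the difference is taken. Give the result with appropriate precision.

4.5 × 61.9 = 278.55 → 2.8 × 10^2 mL (2 s.f., last digit at the 10^1 place).
1.86 × 32 = 59.52 → 6.0 × 10^1 mL (2 s.f., last digit at the 10^0 place).
Difference: 219.03 mL; keep the coarser place, 10^1.
Result: 2.2 × 10^2 mL.

2.2 × 10^2 mL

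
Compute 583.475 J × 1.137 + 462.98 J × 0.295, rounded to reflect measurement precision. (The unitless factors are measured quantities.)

583.475 × 1.137 = 663.411075 → 663.4 J (4 s.f., last digit at the 10^-1 place).
462.98 × 0.295 = 136.5791 → 137 J (3 s.f., last digit at the 10^0 place).
Sum: 799.990175 J; keep the coarser place, 10^0.
Result: 800. J.

800. J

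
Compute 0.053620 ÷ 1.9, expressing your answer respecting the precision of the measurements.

0.053620 ÷ 1.9 = 0.0282210526316…
Multiplication/division keeps the fewest significant figures: 0.053620 → 5 s.f., 1.9 → 2 s.f.; limit is 2.
Rounded to 2 significant figures: 0.028.

0.028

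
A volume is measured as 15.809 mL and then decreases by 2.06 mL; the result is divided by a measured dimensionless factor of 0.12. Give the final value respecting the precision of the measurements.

1.1 × 10^2 mL

15.809 mL − 2.06 mL = 13.749 mL; the difference is limited to 2 decimal places (4 s.f.).
Carrying full precision, 13.749 ÷ 0.12 = 114.575 mL; 0.12 has 2 s.f., so the result keeps min(4, 2) = 2 s.f.
Rounded to 2 significant figures: 1.1 × 10^2 mL.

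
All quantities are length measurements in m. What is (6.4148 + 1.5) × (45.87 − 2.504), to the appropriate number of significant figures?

6.4148 + 1.5 = 7.9148, limited to 1 d.p. → 2 s.f.; 45.87 − 2.504 = 43.366, limited to 2 d.p. → 4 s.f.
Carrying full precision, 7.9148 × 43.366 = 343.2332168; keep min(2, 4) = 2 s.f.
Rounded to 2 significant figures: 3.4 × 10^2 m².

3.4 × 10^2 m²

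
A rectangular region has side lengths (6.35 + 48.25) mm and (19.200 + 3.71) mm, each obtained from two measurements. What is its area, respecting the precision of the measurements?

1251 mm²

6.35 + 48.25 = 54.60, limited to 2 d.p. → 4 s.f.; 19.200 + 3.71 = 22.910, limited to 2 d.p. → 4 s.f.
Carrying full precision, 54.60 × 22.910 = 1250.886; keep min(4, 4) = 4 s.f.
Rounded to 4 significant figures: 1251 mm².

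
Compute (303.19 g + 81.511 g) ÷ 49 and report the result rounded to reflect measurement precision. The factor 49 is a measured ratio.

303.19 g + 81.511 g = 384.701 g; the sum is limited to 2 decimal places (5 s.f.).
Carrying full precision, 384.701 ÷ 49 = 7.85104081633… g; 49 has 2 s.f., so the result keeps min(5, 2) = 2 s.f.
Rounded to 2 significant figures: 7.9 g.

7.9 g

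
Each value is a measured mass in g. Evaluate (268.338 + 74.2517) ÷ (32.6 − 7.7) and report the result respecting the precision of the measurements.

13.8

268.338 + 74.2517 = 342.5897, limited to 3 d.p. → 6 s.f.; 32.6 − 7.7 = 24.9, limited to 1 d.p. → 3 s.f.
Carrying full precision, 342.5897 ÷ 24.9 = 13.75862249…; keep min(6, 3) = 3 s.f.
Rounded to 3 significant figures: 13.8.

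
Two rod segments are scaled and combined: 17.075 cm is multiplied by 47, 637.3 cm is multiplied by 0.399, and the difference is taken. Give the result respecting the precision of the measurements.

17.075 × 47 = 802.525 → 8.0 × 10² cm (2 s.f., last digit at the 10^1 place).
637.3 × 0.399 = 254.2827 → 2.54 × 10² cm (3 s.f., last digit at the 10^0 place).
Difference: 548.2423 cm; keep the coarser place, 10^1.
Result: 5.5 × 10² cm.

5.5 × 10² cm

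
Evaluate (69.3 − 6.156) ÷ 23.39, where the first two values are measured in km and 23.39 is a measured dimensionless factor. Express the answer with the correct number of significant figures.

69.3 km − 6.156 km = 63.144 km; the difference is limited to 1 decimal place (3 s.f.).
Carrying full precision, 63.144 ÷ 23.39 = 2.69961522018… km; 23.39 has 4 s.f., so the result keeps min(3, 4) = 3 s.f.
Rounded to 3 significant figures: 2.70 km.

2.70 km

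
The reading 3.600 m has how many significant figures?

4

3.600: trailing zeros after a decimal point are significant.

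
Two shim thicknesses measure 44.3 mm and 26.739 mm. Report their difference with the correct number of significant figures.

44.3 mm − 26.739 mm = 17.561 mm.
Addition/subtraction keeps the fewest decimal places: 44.3 → 1 decimal place, 26.739 → 3 decimal places; limit is 1.
Rounded to 1 decimal place: 17.6 mm.

17.6 mm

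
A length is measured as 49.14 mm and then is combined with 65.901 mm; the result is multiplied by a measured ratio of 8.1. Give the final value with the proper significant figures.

49.14 mm + 65.901 mm = 115.041 mm; the sum is limited to 2 decimal places (5 s.f.).
Carrying full precision, 115.041 × 8.1 = 931.8321 mm; 8.1 has 2 s.f., so the result keeps min(5, 2) = 2 s.f.
Rounded to 2 significant figures: 9.3 × 10^2 mm.

9.3 × 10^2 mm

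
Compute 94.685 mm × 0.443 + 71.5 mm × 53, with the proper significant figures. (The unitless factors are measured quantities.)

94.685 × 0.443 = 41.945455 → 41.9 mm (3 s.f., last digit at the 10^-1 place).
71.5 × 53 = 3789.5 → 3.8 × 10³ mm (2 s.f., last digit at the 10^2 place).
Sum: 3831.445455 mm; keep the coarser place, 10^2.
Result: 3.8 × 10³ mm.

3.8 × 10³ mm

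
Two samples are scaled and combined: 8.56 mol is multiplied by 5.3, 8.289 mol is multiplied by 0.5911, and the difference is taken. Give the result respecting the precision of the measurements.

8.56 × 5.3 = 45.368 → 45 mol (2 s.f., last digit at the 10^0 place).
8.289 × 0.5911 = 4.8996279 → 4.900 mol (4 s.f., last digit at the 10^-3 place).
Difference: 40.4683721 mol; keep the coarser place, 10^0.
Result: 4.0 × 10^1 mol.

4.0 × 10^1 mol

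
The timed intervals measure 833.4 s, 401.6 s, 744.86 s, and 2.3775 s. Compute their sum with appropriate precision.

833.4 s + 401.6 s + 744.86 s + 2.3775 s = 1982.2375 s.
Addition/subtraction keeps the fewest decimal places: 833.4 → 1 decimal place, 401.6 → 1 decimal place, 744.86 → 2 decimal places, 2.3775 → 4 decimal places; limit is 1.
Rounded to 1 decimal place: 1982.2 s.

1982.2 s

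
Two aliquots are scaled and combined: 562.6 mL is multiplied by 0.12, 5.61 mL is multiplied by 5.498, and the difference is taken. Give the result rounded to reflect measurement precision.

562.6 × 0.12 = 67.512 → 68 mL (2 s.f., last digit at the 10^0 place).
5.61 × 5.498 = 30.84378 → 30.8 mL (3 s.f., last digit at the 10^-1 place).
Difference: 36.66822 mL; keep the coarser place, 10^0.
Result: 37 mL.

37 mL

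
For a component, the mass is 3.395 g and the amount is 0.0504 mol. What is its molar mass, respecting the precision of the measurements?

molar mass = 3.395 g ÷ 0.0504 mol = 67.3611111111… g/mol.
3.395 has 4 significant figures; 0.0504 has 3.
Division/multiplication keeps the fewest: 3 significant figures.
Rounded: 67.4 g/mol.

67.4 g/mol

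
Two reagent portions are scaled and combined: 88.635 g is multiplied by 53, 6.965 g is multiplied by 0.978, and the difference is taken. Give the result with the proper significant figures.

88.635 × 53 = 4697.655 → 4.7 × 10^3 g (2 s.f., last digit at the 10^2 place).
6.965 × 0.978 = 6.81177 → 6.81 g (3 s.f., last digit at the 10^-2 place).
Difference: 4690.84323 g; keep the coarser place, 10^2.
Result: 4.7 × 10^3 g.

4.7 × 10^3 g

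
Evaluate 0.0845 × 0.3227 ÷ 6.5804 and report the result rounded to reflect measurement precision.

0.0845 × 0.3227 ÷ 6.5804 = 0.00414384383928…
Multiplication/division keeps the fewest significant figures: 0.0845 → 3 s.f., 0.3227 → 4 s.f., 6.5804 → 5 s.f.; limit is 3.
Rounded to 3 significant figures: 0.00414.

0.00414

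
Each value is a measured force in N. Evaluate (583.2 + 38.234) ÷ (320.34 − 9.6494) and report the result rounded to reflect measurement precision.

583.2 + 38.234 = 621.434, limited to 1 d.p. → 4 s.f.; 320.34 − 9.6494 = 310.6906, limited to 2 d.p. → 5 s.f.
Carrying full precision, 621.434 ÷ 310.6906 = 2.00016994399…; keep min(4, 5) = 4 s.f.
Rounded to 4 significant figures: 2.000.

2.000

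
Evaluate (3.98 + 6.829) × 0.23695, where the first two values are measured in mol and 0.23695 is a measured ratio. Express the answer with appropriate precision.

3.98 mol + 6.829 mol = 10.809 mol; the sum is limited to 2 decimal places (4 s.f.).
Carrying full precision, 10.809 × 0.23695 = 2.56119255 mol; 0.23695 has 5 s.f., so the result keeps min(4, 5) = 4 s.f.
Rounded to 4 significant figures: 2.561 mol.

2.561 mol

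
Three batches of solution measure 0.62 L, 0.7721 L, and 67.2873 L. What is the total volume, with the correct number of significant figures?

0.62 L + 0.7721 L + 67.2873 L = 68.6794 L.
Addition/subtraction keeps the fewest decimal places: 0.62 → 2 decimal places, 0.7721 → 4 decimal places, 67.2873 → 4 decimal places; limit is 2.
Rounded to 2 decimal places: 68.68 L.

68.68 L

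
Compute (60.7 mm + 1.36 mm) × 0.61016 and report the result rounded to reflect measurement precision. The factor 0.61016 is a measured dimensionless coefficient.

60.7 mm + 1.36 mm = 62.06 mm; the sum is limited to 1 decimal place (3 s.f.).
Carrying full precision, 62.06 × 0.61016 = 37.8665296 mm; 0.61016 has 5 s.f., so the result keeps min(3, 5) = 3 s.f.
Rounded to 3 significant figures: 37.9 mm.

37.9 mm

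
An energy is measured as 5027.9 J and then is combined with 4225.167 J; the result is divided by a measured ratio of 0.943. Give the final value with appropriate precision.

9.81 × 10^3 J

5027.9 J + 4225.167 J = 9253.067 J; the sum is limited to 1 decimal place (5 s.f.).
Carrying full precision, 9253.067 ÷ 0.943 = 9812.37221633… J; 0.943 has 3 s.f., so the result keeps min(5, 3) = 3 s.f.
Rounded to 3 significant figures: 9.81 × 10^3 J.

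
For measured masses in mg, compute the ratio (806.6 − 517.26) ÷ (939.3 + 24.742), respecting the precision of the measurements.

0.3001

806.6 − 517.26 = 289.34, limited to 1 d.p. → 4 s.f.; 939.3 + 24.742 = 964.042, limited to 1 d.p. → 4 s.f.
Carrying full precision, 289.34 ÷ 964.042 = 0.300132151919…; keep min(4, 4) = 4 s.f.
Rounded to 4 significant figures: 0.3001.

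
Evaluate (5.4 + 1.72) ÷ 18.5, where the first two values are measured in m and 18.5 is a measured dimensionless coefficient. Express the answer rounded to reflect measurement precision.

5.4 m + 1.72 m = 7.12 m; the sum is limited to 1 decimal place (2 s.f.).
Carrying full precision, 7.12 ÷ 18.5 = 0.384864864865… m; 18.5 has 3 s.f., so the result keeps min(2, 3) = 2 s.f.
Rounded to 2 significant figures: 0.38 m.

0.38 m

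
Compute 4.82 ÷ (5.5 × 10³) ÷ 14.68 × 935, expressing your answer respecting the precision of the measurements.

4.82 ÷ (5.5 × 10³) ÷ 14.68 × 935 = 0.0558174386921…
Multiplication/division keeps the fewest significant figures: 4.82 → 3 s.f., 5.5 × 10³ → 2 s.f., 14.68 → 4 s.f., 935 → 3 s.f.; limit is 2.
Rounded to 2 significant figures: 0.056.

0.056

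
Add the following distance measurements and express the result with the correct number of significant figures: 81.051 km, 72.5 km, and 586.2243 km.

739.8 km

81.051 km + 72.5 km + 586.2243 km = 739.7753 km.
Addition/subtraction keeps the fewest decimal places: 81.051 → 3 decimal places, 72.5 → 1 decimal place, 586.2243 → 4 decimal places; limit is 1.
Rounded to 1 decimal place: 739.8 km.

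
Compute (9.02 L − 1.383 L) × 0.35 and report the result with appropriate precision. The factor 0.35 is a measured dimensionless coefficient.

2.7 L

9.02 L − 1.383 L = 7.637 L; the difference is limited to 2 decimal places (3 s.f.).
Carrying full precision, 7.637 × 0.35 = 2.67295 L; 0.35 has 2 s.f., so the result keeps min(3, 2) = 2 s.f.
Rounded to 2 significant figures: 2.7 L.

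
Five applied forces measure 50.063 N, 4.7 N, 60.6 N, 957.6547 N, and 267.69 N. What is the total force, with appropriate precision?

1340.7 N

50.063 N + 4.7 N + 60.6 N + 957.6547 N + 267.69 N = 1340.7077 N.
Addition/subtraction keeps the fewest decimal places: 50.063 → 3 decimal places, 4.7 → 1 decimal place, 60.6 → 1 decimal place, 957.6547 → 4 decimal places, 267.69 → 2 decimal places; limit is 1.
Rounded to 1 decimal place: 1340.7 N.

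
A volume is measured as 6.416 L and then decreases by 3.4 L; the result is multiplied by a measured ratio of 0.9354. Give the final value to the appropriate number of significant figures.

2.8 L

6.416 L − 3.4 L = 3.016 L; the difference is limited to 1 decimal place (2 s.f.).
Carrying full precision, 3.016 × 0.9354 = 2.8211664 L; 0.9354 has 4 s.f., so the result keeps min(2, 4) = 2 s.f.
Rounded to 2 significant figures: 2.8 L.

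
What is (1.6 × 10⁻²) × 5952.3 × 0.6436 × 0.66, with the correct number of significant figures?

40.

(1.6 × 10⁻²) × 5952.3 × 0.6436 × 0.66 = 40.4543069568
Multiplication/division keeps the fewest significant figures: 1.6 × 10⁻² → 2 s.f., 5952.3 → 5 s.f., 0.6436 → 4 s.f., 0.66 → 2 s.f.; limit is 2.
Rounded to 2 significant figures: 40.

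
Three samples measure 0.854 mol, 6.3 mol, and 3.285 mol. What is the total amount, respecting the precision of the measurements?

0.854 mol + 6.3 mol + 3.285 mol = 10.439 mol.
Addition/subtraction keeps the fewest decimal places: 0.854 → 3 decimal places, 6.3 → 1 decimal place, 3.285 → 3 decimal places; limit is 1.
Rounded to 1 decimal place: 10.4 mol.

10.4 mol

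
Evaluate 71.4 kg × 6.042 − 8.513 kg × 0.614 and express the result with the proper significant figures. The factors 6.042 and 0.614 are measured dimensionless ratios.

426 kg

71.4 × 6.042 = 431.3988 → 431 kg (3 s.f., last digit at the 10^0 place).
8.513 × 0.614 = 5.226982 → 5.23 kg (3 s.f., last digit at the 10^-2 place).
Difference: 426.171818 kg; keep the coarser place, 10^0.
Result: 426 kg.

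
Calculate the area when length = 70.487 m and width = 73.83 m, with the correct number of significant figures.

5204 m²

area = 70.487 m × 73.83 m = 5204.05521 m².
70.487 has 5 significant figures; 73.83 has 4.
Division/multiplication keeps the fewest: 4 significant figures.
Rounded: 5204 m².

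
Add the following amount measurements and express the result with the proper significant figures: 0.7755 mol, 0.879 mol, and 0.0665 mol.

0.7755 mol + 0.879 mol + 0.0665 mol = 1.7210 mol.
Addition/subtraction keeps the fewest decimal places: 0.7755 → 4 decimal places, 0.879 → 3 decimal places, 0.0665 → 4 decimal places; limit is 3.
Rounded to 3 decimal places: 1.721 mol.

1.721 mol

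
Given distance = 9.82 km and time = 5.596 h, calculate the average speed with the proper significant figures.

1.75 km/h

average speed = 9.82 km ÷ 5.596 h = 1.75482487491… km/h.
9.82 has 3 significant figures; 5.596 has 4.
Division/multiplication keeps the fewest: 3 significant figures.
Rounded: 1.75 km/h.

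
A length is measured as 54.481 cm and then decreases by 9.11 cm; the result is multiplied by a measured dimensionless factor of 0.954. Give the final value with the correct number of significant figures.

43.3 cm

54.481 cm − 9.11 cm = 45.371 cm; the difference is limited to 2 decimal places (4 s.f.).
Carrying full precision, 45.371 × 0.954 = 43.283934 cm; 0.954 has 3 s.f., so the result keeps min(4, 3) = 3 s.f.
Rounded to 3 significant figures: 43.3 cm.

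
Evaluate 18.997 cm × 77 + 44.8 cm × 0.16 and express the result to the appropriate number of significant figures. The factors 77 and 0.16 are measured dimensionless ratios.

18.997 × 77 = 1462.769 → 1.5 × 10^3 cm (2 s.f., last digit at the 10^2 place).
44.8 × 0.16 = 7.168 → 7.2 cm (2 s.f., last digit at the 10^-1 place).
Sum: 1469.937 cm; keep the coarser place, 10^2.
Result: 1.5 × 10^3 cm.

1.5 × 10^3 cm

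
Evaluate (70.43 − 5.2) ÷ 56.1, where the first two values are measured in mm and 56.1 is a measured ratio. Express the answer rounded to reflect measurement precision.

1.16 mm

70.43 mm − 5.2 mm = 65.23 mm; the difference is limited to 1 decimal place (3 s.f.).
Carrying full precision, 65.23 ÷ 56.1 = 1.16274509804… mm; 56.1 has 3 s.f., so the result keeps min(3, 3) = 3 s.f.
Rounded to 3 significant figures: 1.16 mm.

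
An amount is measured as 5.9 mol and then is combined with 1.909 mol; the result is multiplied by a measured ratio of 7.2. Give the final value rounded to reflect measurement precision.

56 mol

5.9 mol + 1.909 mol = 7.809 mol; the sum is limited to 1 decimal place (2 s.f.).
Carrying full precision, 7.809 × 7.2 = 56.2248 mol; 7.2 has 2 s.f., so the result keeps min(2, 2) = 2 s.f.
Rounded to 2 significant figures: 56 mol.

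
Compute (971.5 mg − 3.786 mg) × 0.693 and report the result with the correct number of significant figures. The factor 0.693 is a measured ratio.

971.5 mg − 3.786 mg = 967.714 mg; the difference is limited to 1 decimal place (4 s.f.).
Carrying full precision, 967.714 × 0.693 = 670.625802 mg; 0.693 has 3 s.f., so the result keeps min(4, 3) = 3 s.f.
Rounded to 3 significant figures: 671 mg.

671 mg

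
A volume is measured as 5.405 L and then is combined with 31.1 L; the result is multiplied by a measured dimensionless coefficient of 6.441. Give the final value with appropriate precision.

235 L

5.405 L + 31.1 L = 36.505 L; the sum is limited to 1 decimal place (3 s.f.).
Carrying full precision, 36.505 × 6.441 = 235.128705 L; 6.441 has 4 s.f., so the result keeps min(3, 4) = 3 s.f.
Rounded to 3 significant figures: 235 L.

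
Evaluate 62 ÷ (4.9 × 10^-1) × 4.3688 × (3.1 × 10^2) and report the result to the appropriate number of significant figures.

1.7 × 10^5

62 ÷ (4.9 × 10^-1) × 4.3688 × (3.1 × 10^2) = 171363.95102…
Multiplication/division keeps the fewest significant figures: 62 → 2 s.f., 4.9 × 10^-1 → 2 s.f., 4.3688 → 5 s.f., 3.1 × 10^2 → 2 s.f.; limit is 2.
Rounded to 2 significant figures: 1.7 × 10^5.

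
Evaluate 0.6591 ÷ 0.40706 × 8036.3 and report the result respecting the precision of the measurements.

0.6591 ÷ 0.40706 × 8036.3 = 13012.148897…
Multiplication/division keeps the fewest significant figures: 0.6591 → 4 s.f., 0.40706 → 5 s.f., 8036.3 → 5 s.f.; limit is 4.
Rounded to 4 significant figures: 1.301 × 10^4.

1.301 × 10^4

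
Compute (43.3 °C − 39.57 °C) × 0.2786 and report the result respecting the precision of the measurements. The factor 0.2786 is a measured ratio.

43.3 °C − 39.57 °C = 3.73 °C; the difference is limited to 1 decimal place (2 s.f.).
Carrying full precision, 3.73 × 0.2786 = 1.039178 °C; 0.2786 has 4 s.f., so the result keeps min(2, 4) = 2 s.f.
Rounded to 2 significant figures: 1.0 °C.

1.0 °C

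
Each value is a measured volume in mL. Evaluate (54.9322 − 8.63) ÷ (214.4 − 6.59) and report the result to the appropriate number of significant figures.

54.9322 − 8.63 = 46.3022, limited to 2 d.p. → 4 s.f.; 214.4 − 6.59 = 207.81, limited to 1 d.p. → 4 s.f.
Carrying full precision, 46.3022 ÷ 207.81 = 0.222810259372…; keep min(4, 4) = 4 s.f.
Rounded to 4 significant figures: 0.2228.

0.2228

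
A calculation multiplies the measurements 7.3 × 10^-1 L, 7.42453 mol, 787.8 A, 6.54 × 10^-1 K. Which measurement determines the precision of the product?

7.3 × 10^-1 L

7.3 × 10^-1 L → 2 s.f.; 7.42453 mol → 6 s.f.; 787.8 A → 4 s.f.; 6.54 × 10^-1 K → 3 s.f.
The fewest is 2 significant figures, from 7.3 × 10^-1 L.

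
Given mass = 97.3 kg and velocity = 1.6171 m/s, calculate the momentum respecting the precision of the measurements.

157 kg·m/s

momentum = 97.3 kg × 1.6171 m/s = 157.34383 kg·m/s.
97.3 has 3 significant figures; 1.6171 has 5.
Division/multiplication keeps the fewest: 3 significant figures.
Rounded: 157 kg·m/s.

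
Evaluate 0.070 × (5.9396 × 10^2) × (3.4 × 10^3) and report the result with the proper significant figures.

1.4 × 10^5

0.070 × (5.9396 × 10^2) × (3.4 × 10^3) = 141362.48
Multiplication/division keeps the fewest significant figures: 0.070 → 2 s.f., 5.9396 × 10^2 → 5 s.f., 3.4 × 10^3 → 2 s.f.; limit is 2.
Rounded to 2 significant figures: 1.4 × 10^5.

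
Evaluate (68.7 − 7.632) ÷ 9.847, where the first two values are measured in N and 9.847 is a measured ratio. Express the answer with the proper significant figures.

6.20 N

68.7 N − 7.632 N = 61.068 N; the difference is limited to 1 decimal place (3 s.f.).
Carrying full precision, 61.068 ÷ 9.847 = 6.20168579263… N; 9.847 has 4 s.f., so the result keeps min(3, 4) = 3 s.f.
Rounded to 3 significant figures: 6.20 N.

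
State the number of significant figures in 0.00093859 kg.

0.00093859: leading zeros are not significant.

5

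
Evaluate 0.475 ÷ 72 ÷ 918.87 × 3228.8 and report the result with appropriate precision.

0.023

0.475 ÷ 72 ÷ 918.87 × 3228.8 = 0.0231818550079…
Multiplication/division keeps the fewest significant figures: 0.475 → 3 s.f., 72 → 2 s.f., 918.87 → 5 s.f., 3228.8 → 5 s.f.; limit is 2.
Rounded to 2 significant figures: 0.023.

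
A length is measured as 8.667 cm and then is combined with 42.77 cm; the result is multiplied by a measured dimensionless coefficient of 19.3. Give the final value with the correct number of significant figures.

993 cm

8.667 cm + 42.77 cm = 51.437 cm; the sum is limited to 2 decimal places (4 s.f.).
Carrying full precision, 51.437 × 19.3 = 992.7341 cm; 19.3 has 3 s.f., so the result keeps min(4, 3) = 3 s.f.
Rounded to 3 significant figures: 993 cm.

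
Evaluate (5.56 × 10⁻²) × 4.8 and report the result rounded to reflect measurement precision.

0.27

(5.56 × 10⁻²) × 4.8 = 0.26688
Multiplication/division keeps the fewest significant figures: 5.56 × 10⁻² → 3 s.f., 4.8 → 2 s.f.; limit is 2.
Rounded to 2 significant figures: 0.27.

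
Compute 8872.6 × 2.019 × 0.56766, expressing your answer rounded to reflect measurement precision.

1.017 × 10^4

8872.6 × 2.019 × 0.56766 = 10168.9360142…
Multiplication/division keeps the fewest significant figures: 8872.6 → 5 s.f., 2.019 → 4 s.f., 0.56766 → 5 s.f.; limit is 4.
Rounded to 4 significant figures: 1.017 × 10^4.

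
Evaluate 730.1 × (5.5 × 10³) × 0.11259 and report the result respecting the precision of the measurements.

730.1 × (5.5 × 10³) × 0.11259 = 452110.7745
Multiplication/division keeps the fewest significant figures: 730.1 → 4 s.f., 5.5 × 10³ → 2 s.f., 0.11259 → 5 s.f.; limit is 2.
Rounded to 2 significant figures: 4.5 × 10⁵.

4.5 × 10⁵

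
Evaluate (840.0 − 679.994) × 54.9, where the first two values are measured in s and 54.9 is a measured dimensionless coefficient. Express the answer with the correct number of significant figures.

8.78 × 10^3 s

840.0 s − 679.994 s = 160.006 s; the difference is limited to 1 decimal place (4 s.f.).
Carrying full precision, 160.006 × 54.9 = 8784.3294 s; 54.9 has 3 s.f., so the result keeps min(4, 3) = 3 s.f.
Rounded to 3 significant figures: 8.78 × 10^3 s.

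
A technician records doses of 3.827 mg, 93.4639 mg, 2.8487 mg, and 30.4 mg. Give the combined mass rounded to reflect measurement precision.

130.5 mg

3.827 mg + 93.4639 mg + 2.8487 mg + 30.4 mg = 130.5396 mg.
Addition/subtraction keeps the fewest decimal places: 3.827 → 3 decimal places, 93.4639 → 4 decimal places, 2.8487 → 4 decimal places, 30.4 → 1 decimal place; limit is 1.
Rounded to 1 decimal place: 130.5 mg.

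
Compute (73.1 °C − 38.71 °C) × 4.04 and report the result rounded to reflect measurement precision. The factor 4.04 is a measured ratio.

73.1 °C − 38.71 °C = 34.39 °C; the difference is limited to 1 decimal place (3 s.f.).
Carrying full precision, 34.39 × 4.04 = 138.9356 °C; 4.04 has 3 s.f., so the result keeps min(3, 3) = 3 s.f.
Rounded to 3 significant figures: 139 °C.

139 °C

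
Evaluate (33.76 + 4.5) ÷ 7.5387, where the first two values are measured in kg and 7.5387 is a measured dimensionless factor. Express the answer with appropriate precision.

5.08 kg

33.76 kg + 4.5 kg = 38.26 kg; the sum is limited to 1 decimal place (3 s.f.).
Carrying full precision, 38.26 ÷ 7.5387 = 5.07514558213… kg; 7.5387 has 5 s.f., so the result keeps min(3, 5) = 3 s.f.
Rounded to 3 significant figures: 5.08 kg.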